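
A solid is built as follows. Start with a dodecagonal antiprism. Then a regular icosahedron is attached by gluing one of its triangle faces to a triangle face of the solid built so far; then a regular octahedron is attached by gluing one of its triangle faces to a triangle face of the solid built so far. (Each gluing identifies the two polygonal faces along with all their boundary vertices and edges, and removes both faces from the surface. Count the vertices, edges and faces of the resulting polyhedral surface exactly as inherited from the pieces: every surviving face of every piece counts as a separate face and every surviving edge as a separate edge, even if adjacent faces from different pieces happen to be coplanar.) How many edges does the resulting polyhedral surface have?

84

A dodecagonal antiprism: V=24, E=48, F=26.
Attach a regular icosahedron (V=12, E=30, F=20) along a 3-gon: merge 3 vertices and 3 edges, delete both glued faces → V=33, E=75, F=44.
Attach a regular octahedron (V=6, E=12, F=8) along a 3-gon: merge 3 vertices and 3 edges, delete both glued faces → V=36, E=84, F=50.
Check: V − E + F = 36 − 84 + 50 = 2.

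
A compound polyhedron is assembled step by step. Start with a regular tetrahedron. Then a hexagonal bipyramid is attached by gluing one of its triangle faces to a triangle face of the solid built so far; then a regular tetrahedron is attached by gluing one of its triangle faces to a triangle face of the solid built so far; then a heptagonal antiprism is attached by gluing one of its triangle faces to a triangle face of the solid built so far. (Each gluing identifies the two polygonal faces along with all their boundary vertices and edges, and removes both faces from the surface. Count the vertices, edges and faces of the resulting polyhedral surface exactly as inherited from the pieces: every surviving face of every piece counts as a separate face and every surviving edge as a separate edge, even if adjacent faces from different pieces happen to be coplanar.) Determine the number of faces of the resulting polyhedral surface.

30

A regular tetrahedron: V=4, E=6, F=4.
Attach a hexagonal bipyramid (V=8, E=18, F=12) along a 3-gon: merge 3 vertices and 3 edges, delete both glued faces → V=9, E=21, F=14.
Attach a regular tetrahedron (V=4, E=6, F=4) along a 3-gon: merge 3 vertices and 3 edges, delete both glued faces → V=10, E=24, F=16.
Attach a heptagonal antiprism (V=14, E=28, F=16) along a 3-gon: merge 3 vertices and 3 edges, delete both glued faces → V=21, E=49, F=30.
Check: V − E + F = 21 − 49 + 30 = 2.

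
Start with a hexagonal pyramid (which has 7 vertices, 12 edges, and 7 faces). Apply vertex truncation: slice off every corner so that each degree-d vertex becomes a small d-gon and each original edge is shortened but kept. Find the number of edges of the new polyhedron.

36

Truncation replaces each original edge-end by a new vertex, so V′ = 2E = 24.
Each original edge survives, and each old vertex of degree d contributes d new edges; summing degrees gives Σd = 2E, so E′ = E + 2E = 3E = 36.
Each original face survives and each original vertex becomes one new face: F′ = F + V = 14.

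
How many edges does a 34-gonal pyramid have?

A pyramid on an n-gon base has one n-gon and n triangles: V = 34 + 1 = 35, E = 2·34 = 68, F = 34 + 1 = 35.

68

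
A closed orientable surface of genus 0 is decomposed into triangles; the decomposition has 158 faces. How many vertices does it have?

81

χ = 2 − 2·0 = 2, and every face is a triangle so 3F = 2E.
E = 3·158/2 = 237. Then V = 2 + E − F = 2 + 237 − 158 = 81.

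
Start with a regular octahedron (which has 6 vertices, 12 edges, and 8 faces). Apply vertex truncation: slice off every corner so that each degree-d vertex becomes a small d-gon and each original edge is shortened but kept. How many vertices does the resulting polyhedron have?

Truncation replaces each original edge-end by a new vertex, so V′ = 2E = 24.
Each original edge survives, and each old vertex of degree d contributes d new edges; summing degrees gives Σd = 2E, so E′ = E + 2E = 3E = 36.
Each original face survives and each original vertex becomes one new face: F′ = F + V = 14.

24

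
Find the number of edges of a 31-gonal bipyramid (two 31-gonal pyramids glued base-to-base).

A bipyramid over an n-gon has 2n triangular faces and n + 2 vertices: V = 31 + 2 = 33, E = 3·31 = 93, F = 2·31 = 62.

93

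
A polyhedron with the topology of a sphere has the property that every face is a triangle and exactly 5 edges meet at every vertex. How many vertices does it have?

12

Each face has 3 edges and each edge borders two faces, so 2E = 3F.
Each vertex has degree 5, so 5V = 2E and hence V = 3F/5.
Euler: V − E + F = 2 ⇒ (3F/5) − (3F/2) + F = 2.
Multiply by 10: (6 − 15 + 10)F = 20, i.e. 1F = 20.
So F = 20, E = 3·20/2 = 30, V = 3·20/5 = 12.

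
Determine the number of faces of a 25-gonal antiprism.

An antiprism on an n-gon has two n-gon caps and 2n triangles: V = 2·25 = 50, E = 4·25 = 100, F = 2·25 + 2 = 52.

52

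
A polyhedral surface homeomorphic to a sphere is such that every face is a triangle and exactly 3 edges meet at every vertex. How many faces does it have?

Each face has 3 edges and each edge borders two faces, so 2E = 3F.
Each vertex has degree 3, so 3V = 2E and hence V = 3F/3.
Euler: V − E + F = 2 ⇒ (3F/3) − (3F/2) + F = 2.
Multiply by 6: (6 − 9 + 6)F = 12, i.e. 3F = 12.
So F = 4, E = 3·4/2 = 6, V = 3·4/3 = 4.

4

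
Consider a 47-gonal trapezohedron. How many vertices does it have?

96

The n-trapezohedron (dual of the n-antiprism) has V = 2·47 + 2 = 96, E = 4·47 = 188, F = 2·47 = 94.
Check: V − E + F = 96 − 188 + 94 = 2.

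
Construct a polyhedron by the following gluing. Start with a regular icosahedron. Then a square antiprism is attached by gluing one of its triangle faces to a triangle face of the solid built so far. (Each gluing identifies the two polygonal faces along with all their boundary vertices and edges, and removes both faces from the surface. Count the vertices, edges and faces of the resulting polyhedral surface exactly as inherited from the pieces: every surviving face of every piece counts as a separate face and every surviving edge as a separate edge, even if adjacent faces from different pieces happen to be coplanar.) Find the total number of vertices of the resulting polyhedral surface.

17

A regular icosahedron: V=12, E=30, F=20.
Attach a square antiprism (V=8, E=16, F=10) along a 3-gon: merge 3 vertices and 3 edges, delete both glued faces → V=17, E=43, F=28.
Check: V − E + F = 17 − 43 + 28 = 2.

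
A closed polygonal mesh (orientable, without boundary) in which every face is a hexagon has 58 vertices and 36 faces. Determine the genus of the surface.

Every face is a hexagon, so 2E = 6·36 = 216, giving E = 108.
χ = V − E + F = 58 − 108 + 36 = -14.
For a closed orientable surface χ = 2 − 2g, so g = (2 − (-14))/2 = 8.

8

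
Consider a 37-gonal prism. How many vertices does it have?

A prism on an n-gon has two n-gon bases and n rectangular sides: V = 2·37 = 74, E = 3·37 = 111, F = 37 + 2 = 39.
Check: V − E + F = 74 − 111 + 39 = 2.

74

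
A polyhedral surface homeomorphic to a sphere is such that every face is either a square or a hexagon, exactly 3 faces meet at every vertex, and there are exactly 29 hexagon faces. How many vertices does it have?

Let x be the number of squares; then F = 29 + x.
Edge–face incidences: 2E = 6·29 + 4·x = 174 + 4x.
Every vertex has degree 3, so 3V = 2E.
Euler: V − E + F = 2 ⇒ (2E)/3 − E + (29 + x) = 2.
Multiply by 6: 2·(2E) − 3·(2E) + 6·(29 + x) = 12, i.e. 174 + 6x − (174 + 4x) = 12.
Collecting terms: 2x = 12, so x = 6.
Then 2E = 174 + 4·6 = 198, so E = 99, V = 2E/3 = 66, F = 29 + 6 = 35.

66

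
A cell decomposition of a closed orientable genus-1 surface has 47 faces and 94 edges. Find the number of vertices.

For a closed orientable surface of genus 1, χ = 2 − 2·1 = 0.
V = 0 + E − F = 0 + 94 − 47 = 47.

47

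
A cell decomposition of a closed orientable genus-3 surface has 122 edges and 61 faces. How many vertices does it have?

57

For a closed orientable surface of genus 3, χ = 2 − 2·3 = -4.
V = -4 + E − F = -4 + 122 − 61 = 57.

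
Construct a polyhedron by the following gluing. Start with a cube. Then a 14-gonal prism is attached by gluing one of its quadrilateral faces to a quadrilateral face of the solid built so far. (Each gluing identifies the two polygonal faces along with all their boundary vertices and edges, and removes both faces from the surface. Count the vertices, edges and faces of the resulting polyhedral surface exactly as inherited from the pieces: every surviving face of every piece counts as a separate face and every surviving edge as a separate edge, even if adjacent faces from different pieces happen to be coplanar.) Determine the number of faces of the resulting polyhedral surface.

20

A cube: V=8, E=12, F=6.
Attach a 14-gonal prism (V=28, E=42, F=16) along a 4-gon: merge 4 vertices and 4 edges, delete both glued faces → V=32, E=50, F=20.
Check: V − E + F = 32 − 50 + 20 = 2.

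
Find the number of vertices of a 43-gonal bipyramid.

45

A bipyramid over an n-gon has 2n triangular faces and n + 2 vertices: V = 43 + 2 = 45, E = 3·43 = 129, F = 2·43 = 86.
Check: V − E + F = 45 − 129 + 86 = 2.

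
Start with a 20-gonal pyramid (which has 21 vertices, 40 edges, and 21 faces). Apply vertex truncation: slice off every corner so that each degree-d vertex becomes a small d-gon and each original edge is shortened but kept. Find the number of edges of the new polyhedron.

Truncation replaces each original edge-end by a new vertex, so V′ = 2E = 80.
Each original edge survives, and each old vertex of degree d contributes d new edges; summing degrees gives Σd = 2E, so E′ = E + 2E = 3E = 120.
Each original face survives and each original vertex becomes one new face: F′ = F + V = 42.

120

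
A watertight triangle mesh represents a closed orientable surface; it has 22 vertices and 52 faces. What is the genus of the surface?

3

Every face is a triangle, so 2E = 3·52 = 156, giving E = 78.
χ = V − E + F = 22 − 78 + 52 = -4.
For a closed orientable surface χ = 2 − 2g, so g = (2 − (-4))/2 = 3.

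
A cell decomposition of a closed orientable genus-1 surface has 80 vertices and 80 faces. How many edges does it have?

160

For a closed orientable surface of genus 1, χ = 2 − 2·1 = 0.
E = V + F − (0) = 80 + 80 − (0) = 160.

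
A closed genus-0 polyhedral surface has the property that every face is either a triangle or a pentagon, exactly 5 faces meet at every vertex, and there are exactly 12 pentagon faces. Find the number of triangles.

80

Let x be the number of triangles; then F = 12 + x.
Edge–face incidences: 2E = 5·12 + 3·x = 60 + 3x.
Every vertex has degree 5, so 5V = 2E.
Euler: V − E + F = 2 ⇒ (2E)/5 − E + (12 + x) = 2.
Multiply by 10: 2·(2E) − 5·(2E) + 10·(12 + x) = 20, i.e. 120 + 10x − 3·(60 + 3x) = 20.
Collecting terms: x − 60 = 20, so x = 80.
Then 2E = 60 + 3·80 = 300, so E = 150, V = 2E/5 = 60, F = 12 + 80 = 92.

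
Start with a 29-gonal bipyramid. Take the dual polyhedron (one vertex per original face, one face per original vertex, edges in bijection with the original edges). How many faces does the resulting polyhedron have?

The base solid has V = 31, E = 87, F = 58.
The dual swaps V and F and preserves E: V′ = F = 58, E′ = E = 87, F′ = V = 31.

31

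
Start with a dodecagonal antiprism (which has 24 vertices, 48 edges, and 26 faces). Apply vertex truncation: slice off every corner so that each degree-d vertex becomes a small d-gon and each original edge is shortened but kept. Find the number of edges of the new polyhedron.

144

Truncation replaces each original edge-end by a new vertex, so V′ = 2E = 96.
Each original edge survives, and each old vertex of degree d contributes d new edges; summing degrees gives Σd = 2E, so E′ = E + 2E = 3E = 144.
Each original face survives and each original vertex becomes one new face: F′ = F + V = 50.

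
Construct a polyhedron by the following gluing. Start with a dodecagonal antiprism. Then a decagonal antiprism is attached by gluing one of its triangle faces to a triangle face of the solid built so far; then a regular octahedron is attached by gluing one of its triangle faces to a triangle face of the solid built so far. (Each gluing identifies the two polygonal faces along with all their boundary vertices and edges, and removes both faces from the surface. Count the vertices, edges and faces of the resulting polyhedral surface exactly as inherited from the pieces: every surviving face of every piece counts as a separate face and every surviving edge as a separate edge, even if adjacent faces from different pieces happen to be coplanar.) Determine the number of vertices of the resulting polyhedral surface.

44

A dodecagonal antiprism: V=24, E=48, F=26.
Attach a decagonal antiprism (V=20, E=40, F=22) along a 3-gon: merge 3 vertices and 3 edges, delete both glued faces → V=41, E=85, F=46.
Attach a regular octahedron (V=6, E=12, F=8) along a 3-gon: merge 3 vertices and 3 edges, delete both glued faces → V=44, E=94, F=52.
Check: V − E + F = 44 − 94 + 52 = 2.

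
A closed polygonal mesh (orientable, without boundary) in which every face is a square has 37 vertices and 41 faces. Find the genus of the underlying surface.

3

Every face is a square, so 2E = 4·41 = 164, giving E = 82.
χ = V − E + F = 37 − 82 + 41 = -4.
For a closed orientable surface χ = 2 − 2g, so g = (2 − (-4))/2 = 3.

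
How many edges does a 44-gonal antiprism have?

176

An antiprism on an n-gon has two n-gon caps and 2n triangles: V = 2·44 = 88, E = 4·44 = 176, F = 2·44 + 2 = 90.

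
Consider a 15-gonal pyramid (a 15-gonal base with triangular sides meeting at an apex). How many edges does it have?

30

A pyramid on an n-gon base has one n-gon and n triangles: V = 15 + 1 = 16, E = 2·15 = 30, F = 15 + 1 = 16.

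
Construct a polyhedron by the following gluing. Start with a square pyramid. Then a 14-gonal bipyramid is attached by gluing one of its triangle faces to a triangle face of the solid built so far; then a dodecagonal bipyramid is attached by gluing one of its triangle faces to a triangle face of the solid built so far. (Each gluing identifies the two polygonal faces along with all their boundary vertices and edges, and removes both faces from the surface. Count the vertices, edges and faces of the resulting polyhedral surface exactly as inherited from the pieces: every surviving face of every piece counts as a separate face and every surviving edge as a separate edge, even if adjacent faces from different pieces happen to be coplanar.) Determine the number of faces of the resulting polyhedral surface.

A square pyramid: V=5, E=8, F=5.
Attach a 14-gonal bipyramid (V=16, E=42, F=28) along a 3-gon: merge 3 vertices and 3 edges, delete both glued faces → V=18, E=47, F=31.
Attach a dodecagonal bipyramid (V=14, E=36, F=24) along a 3-gon: merge 3 vertices and 3 edges, delete both glued faces → V=29, E=80, F=53.
Check: V − E + F = 29 − 80 + 53 = 2.

53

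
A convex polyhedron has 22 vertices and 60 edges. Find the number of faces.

40

Here V − E + F = 2.
F = 2 − V + E = 2 − 22 + 60 = 40.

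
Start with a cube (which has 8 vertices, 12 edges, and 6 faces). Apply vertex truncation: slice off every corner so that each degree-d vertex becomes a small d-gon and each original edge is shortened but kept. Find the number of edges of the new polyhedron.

Truncation replaces each original edge-end by a new vertex, so V′ = 2E = 24.
Each original edge survives, and each old vertex of degree d contributes d new edges; summing degrees gives Σd = 2E, so E′ = E + 2E = 3E = 36.
Each original face survives and each original vertex becomes one new face: F′ = F + V = 14.

36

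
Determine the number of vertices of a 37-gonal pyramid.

A pyramid on an n-gon base has one n-gon and n triangles: V = 37 + 1 = 38, E = 2·37 = 74, F = 37 + 1 = 38.

38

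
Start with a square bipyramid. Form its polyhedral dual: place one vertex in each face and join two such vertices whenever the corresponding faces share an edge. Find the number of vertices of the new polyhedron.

The base solid has V = 6, E = 12, F = 8.
The dual swaps V and F and preserves E: V′ = F = 8, E′ = E = 12, F′ = V = 6.

8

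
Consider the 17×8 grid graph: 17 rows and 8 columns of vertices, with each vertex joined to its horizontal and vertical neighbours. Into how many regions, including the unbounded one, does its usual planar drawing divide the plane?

The grid has V = 17·8 = 136 vertices and E = 17·7 + 8·16 = 247 edges.
F = 2 − V + E = 2 − 136 + 247 = 113.

113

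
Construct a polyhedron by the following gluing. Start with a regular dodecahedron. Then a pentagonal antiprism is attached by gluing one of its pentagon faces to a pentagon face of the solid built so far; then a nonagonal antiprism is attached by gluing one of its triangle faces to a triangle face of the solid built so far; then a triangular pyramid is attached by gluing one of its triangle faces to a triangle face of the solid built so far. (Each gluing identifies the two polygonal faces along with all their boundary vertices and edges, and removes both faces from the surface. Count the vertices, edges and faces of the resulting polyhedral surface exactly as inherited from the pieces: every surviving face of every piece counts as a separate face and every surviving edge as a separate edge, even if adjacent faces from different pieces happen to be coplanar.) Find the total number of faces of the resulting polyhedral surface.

42

A regular dodecahedron: V=20, E=30, F=12.
Attach a pentagonal antiprism (V=10, E=20, F=12) along a 5-gon: merge 5 vertices and 5 edges, delete both glued faces → V=25, E=45, F=22.
Attach a nonagonal antiprism (V=18, E=36, F=20) along a 3-gon: merge 3 vertices and 3 edges, delete both glued faces → V=40, E=78, F=40.
Attach a triangular pyramid (V=4, E=6, F=4) along a 3-gon: merge 3 vertices and 3 edges, delete both glued faces → V=41, E=81, F=42.
Check: V − E + F = 41 − 81 + 42 = 2.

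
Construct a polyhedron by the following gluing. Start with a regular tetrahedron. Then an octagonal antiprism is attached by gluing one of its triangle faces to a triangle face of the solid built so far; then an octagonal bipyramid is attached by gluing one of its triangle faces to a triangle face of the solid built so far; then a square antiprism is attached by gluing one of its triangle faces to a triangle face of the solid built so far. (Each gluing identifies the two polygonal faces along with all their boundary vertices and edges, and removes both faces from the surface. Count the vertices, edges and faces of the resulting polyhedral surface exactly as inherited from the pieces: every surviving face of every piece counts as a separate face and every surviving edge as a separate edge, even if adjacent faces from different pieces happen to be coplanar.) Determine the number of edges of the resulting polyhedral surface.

A regular tetrahedron: V=4, E=6, F=4.
Attach an octagonal antiprism (V=16, E=32, F=18) along a 3-gon: merge 3 vertices and 3 edges, delete both glued faces → V=17, E=35, F=20.
Attach an octagonal bipyramid (V=10, E=24, F=16) along a 3-gon: merge 3 vertices and 3 edges, delete both glued faces → V=24, E=56, F=34.
Attach a square antiprism (V=8, E=16, F=10) along a 3-gon: merge 3 vertices and 3 edges, delete both glued faces → V=29, E=69, F=42.
Check: V − E + F = 29 − 69 + 42 = 2.

69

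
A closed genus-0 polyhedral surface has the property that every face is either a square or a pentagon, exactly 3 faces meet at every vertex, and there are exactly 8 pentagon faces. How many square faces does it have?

2

Let x be the number of squares; then F = 8 + x.
Edge–face incidences: 2E = 5·8 + 4·x = 40 + 4x.
Every vertex has degree 3, so 3V = 2E.
Euler: V − E + F = 2 ⇒ (2E)/3 − E + (8 + x) = 2.
Multiply by 6: 2·(2E) − 3·(2E) + 6·(8 + x) = 12, i.e. 48 + 6x − (40 + 4x) = 12.
Collecting terms: 2x + 8 = 12, so 2x = 4, so x = 2.
Then 2E = 40 + 4·2 = 48, so E = 24, V = 2E/3 = 16, F = 8 + 2 = 10.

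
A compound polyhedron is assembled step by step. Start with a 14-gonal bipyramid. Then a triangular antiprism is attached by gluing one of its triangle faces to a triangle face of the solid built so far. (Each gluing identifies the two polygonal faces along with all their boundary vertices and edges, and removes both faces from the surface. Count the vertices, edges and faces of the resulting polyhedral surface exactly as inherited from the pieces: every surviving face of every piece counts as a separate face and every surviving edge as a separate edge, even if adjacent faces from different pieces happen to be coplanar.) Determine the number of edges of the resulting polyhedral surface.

A 14-gonal bipyramid: V=16, E=42, F=28.
Attach a triangular antiprism (V=6, E=12, F=8) along a 3-gon: merge 3 vertices and 3 edges, delete both glued faces → V=19, E=51, F=34.
Check: V − E + F = 19 − 51 + 34 = 2.

51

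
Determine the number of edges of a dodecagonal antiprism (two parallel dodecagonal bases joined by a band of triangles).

48

An antiprism on an n-gon has two n-gon caps and 2n triangles: V = 2·12 = 24, E = 4·12 = 48, F = 2·12 + 2 = 26.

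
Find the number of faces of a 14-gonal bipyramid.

28

A bipyramid over an n-gon has 2n triangular faces and n + 2 vertices: V = 14 + 2 = 16, E = 3·14 = 42, F = 2·14 = 28.
Check: V − E + F = 16 − 42 + 28 = 2.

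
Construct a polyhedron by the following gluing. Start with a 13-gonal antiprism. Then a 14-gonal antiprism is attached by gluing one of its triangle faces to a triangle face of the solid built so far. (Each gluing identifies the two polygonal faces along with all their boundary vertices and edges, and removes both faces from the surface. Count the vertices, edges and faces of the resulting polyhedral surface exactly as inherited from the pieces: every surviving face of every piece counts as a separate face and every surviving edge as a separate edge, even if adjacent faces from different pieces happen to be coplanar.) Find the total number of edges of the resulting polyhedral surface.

105

A 13-gonal antiprism: V=26, E=52, F=28.
Attach a 14-gonal antiprism (V=28, E=56, F=30) along a 3-gon: merge 3 vertices and 3 edges, delete both glued faces → V=51, E=105, F=56.
Check: V − E + F = 51 − 105 + 56 = 2.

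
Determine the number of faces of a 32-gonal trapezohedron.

64

The n-trapezohedron (dual of the n-antiprism) has V = 2·32 + 2 = 66, E = 4·32 = 128, F = 2·32 = 64.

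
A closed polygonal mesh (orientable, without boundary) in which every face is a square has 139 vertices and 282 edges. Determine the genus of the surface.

Every face is a square and each edge borders two faces, so 4F = 2·282, giving F = 141.
χ = V − E + F = 139 − 282 + 141 = -2.
For a closed orientable surface χ = 2 − 2g, so g = (2 − (-2))/2 = 2.

2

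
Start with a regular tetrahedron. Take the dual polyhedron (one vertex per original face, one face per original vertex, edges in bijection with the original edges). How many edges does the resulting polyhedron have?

6

The base solid has V = 4, E = 6, F = 4.
The dual swaps V and F and preserves E: V′ = F = 4, E′ = E = 6, F′ = V = 4.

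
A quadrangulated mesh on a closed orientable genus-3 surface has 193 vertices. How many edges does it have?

394

χ = 2 − 2·3 = -4, and every face is a square so 4F = 2E.
V − E + F = -4 with E = 4F/2 gives 193 − (4/2 − 1)·F = -4, so F = 197 and E = 394.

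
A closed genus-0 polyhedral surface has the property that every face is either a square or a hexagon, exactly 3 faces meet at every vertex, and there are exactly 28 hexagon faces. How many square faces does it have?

6

Let x be the number of squares; then F = 28 + x.
Edge–face incidences: 2E = 6·28 + 4·x = 168 + 4x.
Every vertex has degree 3, so 3V = 2E.
Euler: V − E + F = 2 ⇒ (2E)/3 − E + (28 + x) = 2.
Multiply by 6: 2·(2E) − 3·(2E) + 6·(28 + x) = 12, i.e. 168 + 6x − (168 + 4x) = 12.
Collecting terms: 2x = 12, so x = 6.
Then 2E = 168 + 4·6 = 192, so E = 96, V = 2E/3 = 64, F = 28 + 6 = 34.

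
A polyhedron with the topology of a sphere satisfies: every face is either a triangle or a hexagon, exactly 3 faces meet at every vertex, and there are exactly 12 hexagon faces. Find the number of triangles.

Let x be the number of triangles; then F = 12 + x.
Edge–face incidences: 2E = 6·12 + 3·x = 72 + 3x.
Every vertex has degree 3, so 3V = 2E.
Euler: V − E + F = 2 ⇒ (2E)/3 − E + (12 + x) = 2.
Multiply by 6: 2·(2E) − 3·(2E) + 6·(12 + x) = 12, i.e. 72 + 6x − (72 + 3x) = 12.
Collecting terms: 3x = 12, so x = 4.
Then 2E = 72 + 3·4 = 84, so E = 42, V = 2E/3 = 28, F = 12 + 4 = 16.

4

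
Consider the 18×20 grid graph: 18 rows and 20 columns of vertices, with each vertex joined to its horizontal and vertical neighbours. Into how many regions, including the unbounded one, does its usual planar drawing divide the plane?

The grid has V = 18·20 = 360 vertices and E = 18·19 + 20·17 = 682 edges.
F = 2 − V + E = 2 − 360 + 682 = 324.

324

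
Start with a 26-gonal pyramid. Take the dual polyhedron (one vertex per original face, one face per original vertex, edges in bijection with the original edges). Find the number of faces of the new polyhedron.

The base solid has V = 27, E = 52, F = 27.
The dual swaps V and F and preserves E: V′ = F = 27, E′ = E = 52, F′ = V = 27.

27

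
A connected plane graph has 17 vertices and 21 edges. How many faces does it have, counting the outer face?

Euler's formula for a connected plane graph: V − E + F = 2, so F = 2 − 17 + 21 = 6.

6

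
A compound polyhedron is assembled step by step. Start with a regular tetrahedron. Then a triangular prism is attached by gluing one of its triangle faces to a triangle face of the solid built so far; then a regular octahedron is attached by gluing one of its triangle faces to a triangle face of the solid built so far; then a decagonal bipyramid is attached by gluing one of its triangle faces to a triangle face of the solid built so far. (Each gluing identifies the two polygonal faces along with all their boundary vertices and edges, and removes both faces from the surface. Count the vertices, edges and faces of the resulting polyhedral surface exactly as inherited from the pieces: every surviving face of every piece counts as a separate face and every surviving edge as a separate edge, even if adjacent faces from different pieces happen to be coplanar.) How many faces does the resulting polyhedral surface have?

A regular tetrahedron: V=4, E=6, F=4.
Attach a triangular prism (V=6, E=9, F=5) along a 3-gon: merge 3 vertices and 3 edges, delete both glued faces → V=7, E=12, F=7.
Attach a regular octahedron (V=6, E=12, F=8) along a 3-gon: merge 3 vertices and 3 edges, delete both glued faces → V=10, E=21, F=13.
Attach a decagonal bipyramid (V=12, E=30, F=20) along a 3-gon: merge 3 vertices and 3 edges, delete both glued faces → V=19, E=48, F=31.
Check: V − E + F = 19 − 48 + 31 = 2.

31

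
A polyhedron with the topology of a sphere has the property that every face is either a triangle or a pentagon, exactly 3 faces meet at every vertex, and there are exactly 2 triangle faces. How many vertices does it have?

Let x be the number of pentagons; then F = 2 + x.
Edge–face incidences: 2E = 3·2 + 5·x = 6 + 5x.
Every vertex has degree 3, so 3V = 2E.
Euler: V − E + F = 2 ⇒ (2E)/3 − E + (2 + x) = 2.
Multiply by 6: 2·(2E) − 3·(2E) + 6·(2 + x) = 12, i.e. 12 + 6x − (6 + 5x) = 12.
Collecting terms: x + 6 = 12, so x = 6.
Then 2E = 6 + 5·6 = 36, so E = 18, V = 2E/3 = 12, F = 2 + 6 = 8.

12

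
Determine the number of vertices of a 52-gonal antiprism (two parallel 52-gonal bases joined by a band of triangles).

An antiprism on an n-gon has two n-gon caps and 2n triangles: V = 2·52 = 104, E = 4·52 = 208, F = 2·52 + 2 = 106.

104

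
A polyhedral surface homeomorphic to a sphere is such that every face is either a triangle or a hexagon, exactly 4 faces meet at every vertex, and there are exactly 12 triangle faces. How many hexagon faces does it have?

Let x be the number of hexagons; then F = 12 + x.
Edge–face incidences: 2E = 3·12 + 6·x = 36 + 6x.
Every vertex has degree 4, so 4V = 2E.
Euler: V − E + F = 2 ⇒ (2E)/4 − E + (12 + x) = 2.
Multiply by 8: 2·(2E) − 4·(2E) + 8·(12 + x) = 16, i.e. 96 + 8x − 2·(36 + 6x) = 16.
Collecting terms: −4x + 24 = 16, so −4x = −8, so x = 2.
Then 2E = 36 + 6·2 = 48, so E = 24, V = 2E/4 = 12, F = 12 + 2 = 14.

2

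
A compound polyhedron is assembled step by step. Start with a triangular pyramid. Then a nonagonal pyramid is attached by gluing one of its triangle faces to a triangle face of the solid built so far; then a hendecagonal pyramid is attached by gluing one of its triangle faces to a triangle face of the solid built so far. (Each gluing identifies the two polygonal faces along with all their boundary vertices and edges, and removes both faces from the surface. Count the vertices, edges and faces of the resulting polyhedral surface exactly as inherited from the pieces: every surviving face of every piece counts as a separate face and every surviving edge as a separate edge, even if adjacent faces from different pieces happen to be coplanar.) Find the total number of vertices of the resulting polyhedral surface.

A triangular pyramid: V=4, E=6, F=4.
Attach a nonagonal pyramid (V=10, E=18, F=10) along a 3-gon: merge 3 vertices and 3 edges, delete both glued faces → V=11, E=21, F=12.
Attach a hendecagonal pyramid (V=12, E=22, F=12) along a 3-gon: merge 3 vertices and 3 edges, delete both glued faces → V=20, E=40, F=22.
Check: V − E + F = 20 − 40 + 22 = 2.

20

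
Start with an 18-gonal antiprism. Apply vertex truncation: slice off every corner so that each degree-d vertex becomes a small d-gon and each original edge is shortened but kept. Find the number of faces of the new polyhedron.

The base solid has V = 36, E = 72, F = 38.
Truncation replaces each original edge-end by a new vertex, so V′ = 2E = 144.
Each original edge survives, and each old vertex of degree d contributes d new edges; summing degrees gives Σd = 2E, so E′ = E + 2E = 3E = 216.
Each original face survives and each original vertex becomes one new face: F′ = F + V = 74.

74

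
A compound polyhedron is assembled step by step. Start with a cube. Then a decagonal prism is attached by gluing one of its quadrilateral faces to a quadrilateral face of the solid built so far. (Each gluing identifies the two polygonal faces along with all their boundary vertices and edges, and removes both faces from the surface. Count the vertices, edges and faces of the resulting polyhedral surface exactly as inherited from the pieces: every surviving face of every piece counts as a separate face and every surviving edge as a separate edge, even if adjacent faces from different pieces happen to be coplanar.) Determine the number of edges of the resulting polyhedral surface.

38

A cube: V=8, E=12, F=6.
Attach a decagonal prism (V=20, E=30, F=12) along a 4-gon: merge 4 vertices and 4 edges, delete both glued faces → V=24, E=38, F=16.
Check: V − E + F = 24 − 38 + 16 = 2.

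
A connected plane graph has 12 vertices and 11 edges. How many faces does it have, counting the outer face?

Euler's formula for a connected plane graph: V − E + F = 2, so F = 2 − 12 + 11 = 1.

1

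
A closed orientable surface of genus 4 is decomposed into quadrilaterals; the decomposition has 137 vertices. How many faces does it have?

143

χ = 2 − 2·4 = -6, and every face is a square so 4F = 2E.
V − E + F = -6 with E = 4F/2 gives 137 − (4/2 − 1)·F = -6, so F = 143 and E = 286.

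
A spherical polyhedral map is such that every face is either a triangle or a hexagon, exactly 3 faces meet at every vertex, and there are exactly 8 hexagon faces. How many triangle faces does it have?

Let x be the number of triangles; then F = 8 + x.
Edge–face incidences: 2E = 6·8 + 3·x = 48 + 3x.
Every vertex has degree 3, so 3V = 2E.
Euler: V − E + F = 2 ⇒ (2E)/3 − E + (8 + x) = 2.
Multiply by 6: 2·(2E) − 3·(2E) + 6·(8 + x) = 12, i.e. 48 + 6x − (48 + 3x) = 12.
Collecting terms: 3x = 12, so x = 4.
Then 2E = 48 + 3·4 = 60, so E = 30, V = 2E/3 = 20, F = 8 + 4 = 12.

4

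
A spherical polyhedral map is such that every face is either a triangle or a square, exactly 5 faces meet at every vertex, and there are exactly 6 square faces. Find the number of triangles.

Let x be the number of triangles; then F = 6 + x.
Edge–face incidences: 2E = 4·6 + 3·x = 24 + 3x.
Every vertex has degree 5, so 5V = 2E.
Euler: V − E + F = 2 ⇒ (2E)/5 − E + (6 + x) = 2.
Multiply by 10: 2·(2E) − 5·(2E) + 10·(6 + x) = 20, i.e. 60 + 10x − 3·(24 + 3x) = 20.
Collecting terms: x − 12 = 20, so x = 32.
Then 2E = 24 + 3·32 = 120, so E = 60, V = 2E/5 = 24, F = 6 + 32 = 38.

32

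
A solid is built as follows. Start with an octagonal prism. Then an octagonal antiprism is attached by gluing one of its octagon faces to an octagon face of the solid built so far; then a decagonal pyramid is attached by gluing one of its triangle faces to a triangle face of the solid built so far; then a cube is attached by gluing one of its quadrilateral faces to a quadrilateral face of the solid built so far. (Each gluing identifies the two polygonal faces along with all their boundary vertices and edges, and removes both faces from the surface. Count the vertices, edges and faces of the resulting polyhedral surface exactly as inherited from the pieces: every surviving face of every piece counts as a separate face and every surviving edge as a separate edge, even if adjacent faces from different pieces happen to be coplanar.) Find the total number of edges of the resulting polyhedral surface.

An octagonal prism: V=16, E=24, F=10.
Attach an octagonal antiprism (V=16, E=32, F=18) along an 8-gon: merge 8 vertices and 8 edges, delete both glued faces → V=24, E=48, F=26.
Attach a decagonal pyramid (V=11, E=20, F=11) along a 3-gon: merge 3 vertices and 3 edges, delete both glued faces → V=32, E=65, F=35.
Attach a cube (V=8, E=12, F=6) along a 4-gon: merge 4 vertices and 4 edges, delete both glued faces → V=36, E=73, F=39.
Check: V − E + F = 36 − 73 + 39 = 2.

73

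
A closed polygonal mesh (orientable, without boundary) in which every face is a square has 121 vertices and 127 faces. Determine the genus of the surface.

Every face is a square, so 2E = 4·127 = 508, giving E = 254.
χ = V − E + F = 121 − 254 + 127 = -6.
For a closed orientable surface χ = 2 − 2g, so g = (2 − (-6))/2 = 4.

4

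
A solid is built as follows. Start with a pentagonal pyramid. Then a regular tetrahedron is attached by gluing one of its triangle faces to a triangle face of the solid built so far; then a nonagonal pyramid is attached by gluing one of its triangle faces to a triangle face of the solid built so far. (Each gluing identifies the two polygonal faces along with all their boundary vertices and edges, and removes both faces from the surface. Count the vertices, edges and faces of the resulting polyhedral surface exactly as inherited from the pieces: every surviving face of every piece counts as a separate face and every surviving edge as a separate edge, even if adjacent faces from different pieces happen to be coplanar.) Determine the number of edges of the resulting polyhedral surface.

28

A pentagonal pyramid: V=6, E=10, F=6.
Attach a regular tetrahedron (V=4, E=6, F=4) along a 3-gon: merge 3 vertices and 3 edges, delete both glued faces → V=7, E=13, F=8.
Attach a nonagonal pyramid (V=10, E=18, F=10) along a 3-gon: merge 3 vertices and 3 edges, delete both glued faces → V=14, E=28, F=16.
Check: V − E + F = 14 − 28 + 16 = 2.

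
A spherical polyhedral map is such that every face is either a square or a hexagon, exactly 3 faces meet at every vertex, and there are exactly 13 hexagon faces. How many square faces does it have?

6

Let x be the number of squares; then F = 13 + x.
Edge–face incidences: 2E = 6·13 + 4·x = 78 + 4x.
Every vertex has degree 3, so 3V = 2E.
Euler: V − E + F = 2 ⇒ (2E)/3 − E + (13 + x) = 2.
Multiply by 6: 2·(2E) − 3·(2E) + 6·(13 + x) = 12, i.e. 78 + 6x − (78 + 4x) = 12.
Collecting terms: 2x = 12, so x = 6.
Then 2E = 78 + 4·6 = 102, so E = 51, V = 2E/3 = 34, F = 13 + 6 = 19.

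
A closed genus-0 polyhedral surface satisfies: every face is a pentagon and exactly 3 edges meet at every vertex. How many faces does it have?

12

Each face has 5 edges and each edge borders two faces, so 2E = 5F.
Each vertex has degree 3, so 3V = 2E and hence V = 5F/3.
Euler: V − E + F = 2 ⇒ (5F/3) − (5F/2) + F = 2.
Multiply by 6: (10 − 15 + 6)F = 12, i.e. 1F = 12.
So F = 12, E = 5·12/2 = 30, V = 5·12/3 = 20.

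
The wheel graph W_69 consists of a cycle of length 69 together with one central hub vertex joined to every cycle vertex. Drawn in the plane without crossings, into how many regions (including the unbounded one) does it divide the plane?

70

W_69 has V = 69 + 1 = 70 vertices and E = 2·69 = 138 edges.
By Euler's formula F = 2 − V + E = 2 − 70 + 138 = 70.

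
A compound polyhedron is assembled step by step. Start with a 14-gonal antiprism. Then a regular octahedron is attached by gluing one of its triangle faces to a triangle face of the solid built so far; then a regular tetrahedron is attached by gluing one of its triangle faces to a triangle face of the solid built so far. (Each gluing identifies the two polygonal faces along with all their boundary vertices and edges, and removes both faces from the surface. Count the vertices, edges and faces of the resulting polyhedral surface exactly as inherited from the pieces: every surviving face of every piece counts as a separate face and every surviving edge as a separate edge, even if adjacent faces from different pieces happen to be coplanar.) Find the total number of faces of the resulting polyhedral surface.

A 14-gonal antiprism: V=28, E=56, F=30.
Attach a regular octahedron (V=6, E=12, F=8) along a 3-gon: merge 3 vertices and 3 edges, delete both glued faces → V=31, E=65, F=36.
Attach a regular tetrahedron (V=4, E=6, F=4) along a 3-gon: merge 3 vertices and 3 edges, delete both glued faces → V=32, E=68, F=38.
Check: V − E + F = 32 − 68 + 38 = 2.

38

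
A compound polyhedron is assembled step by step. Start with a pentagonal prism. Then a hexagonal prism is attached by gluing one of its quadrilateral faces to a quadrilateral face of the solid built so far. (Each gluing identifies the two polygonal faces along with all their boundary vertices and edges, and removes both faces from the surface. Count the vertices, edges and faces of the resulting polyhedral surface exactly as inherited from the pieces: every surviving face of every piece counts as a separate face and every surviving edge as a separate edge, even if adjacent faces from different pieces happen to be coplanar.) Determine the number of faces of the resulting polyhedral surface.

13

A pentagonal prism: V=10, E=15, F=7.
Attach a hexagonal prism (V=12, E=18, F=8) along a 4-gon: merge 4 vertices and 4 edges, delete both glued faces → V=18, E=29, F=13.
Check: V − E + F = 18 − 29 + 13 = 2.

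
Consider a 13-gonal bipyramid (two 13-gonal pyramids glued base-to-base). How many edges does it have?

A bipyramid over an n-gon has 2n triangular faces and n + 2 vertices: V = 13 + 2 = 15, E = 3·13 = 39, F = 2·13 = 26.

39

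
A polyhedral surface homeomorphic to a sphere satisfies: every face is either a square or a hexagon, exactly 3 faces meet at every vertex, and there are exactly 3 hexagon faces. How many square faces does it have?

Let x be the number of squares; then F = 3 + x.
Edge–face incidences: 2E = 6·3 + 4·x = 18 + 4x.
Every vertex has degree 3, so 3V = 2E.
Euler: V − E + F = 2 ⇒ (2E)/3 − E + (3 + x) = 2.
Multiply by 6: 2·(2E) − 3·(2E) + 6·(3 + x) = 12, i.e. 18 + 6x − (18 + 4x) = 12.
Collecting terms: 2x = 12, so x = 6.
Then 2E = 18 + 4·6 = 42, so E = 21, V = 2E/3 = 14, F = 3 + 6 = 9.

6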